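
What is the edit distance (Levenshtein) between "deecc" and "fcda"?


Computing edit distance: "deecc" -> "fcda"
DP table:
           f    c    d    a
      0    1    2    3    4
  d   1    1    2    2    3
  e   2    2    2    3    3
  e   3    3    3    3    4
  c   4    4    3    4    4
  c   5    5    4    4    5
Edit distance = dp[5][4] = 5

5


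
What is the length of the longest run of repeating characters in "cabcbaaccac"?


Input: "cabcbaaccac"
Scanning for longest run:
  Position 1 ('a'): new char, reset run to 1
  Position 2 ('b'): new char, reset run to 1
  Position 3 ('c'): new char, reset run to 1
  Position 4 ('b'): new char, reset run to 1
  Position 5 ('a'): new char, reset run to 1
  Position 6 ('a'): continues run of 'a', length=2
  Position 7 ('c'): new char, reset run to 1
  Position 8 ('c'): continues run of 'c', length=2
  Position 9 ('a'): new char, reset run to 1
  Position 10 ('c'): new char, reset run to 1
Longest run: 'a' with length 2

2


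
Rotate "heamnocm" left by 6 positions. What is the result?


Input: "heamnocm", rotate left by 6
First 6 characters: "heamno"
Remaining characters: "cm"
Concatenate remaining + first: "cm" + "heamno" = "cmheamno"

cmheamno


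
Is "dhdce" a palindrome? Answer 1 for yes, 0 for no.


Input: dhdce
Reversed: ecdhd
  Compare pos 0 ('d') with pos 4 ('e'): MISMATCH
  Compare pos 1 ('h') with pos 3 ('c'): MISMATCH
Result: not a palindrome

0


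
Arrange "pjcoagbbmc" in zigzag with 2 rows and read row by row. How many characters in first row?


Zigzag "pjcoagbbmc" into 2 rows:
Placing characters:
  'p' => row 0
  'j' => row 1
  'c' => row 0
  'o' => row 1
  'a' => row 0
  'g' => row 1
  'b' => row 0
  'b' => row 1
  'm' => row 0
  'c' => row 1
Rows:
  Row 0: "pcabm"
  Row 1: "jogbc"
First row length: 5

5


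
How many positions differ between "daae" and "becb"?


Comparing "daae" and "becb" position by position:
  Position 0: 'd' vs 'b' => DIFFER
  Position 1: 'a' vs 'e' => DIFFER
  Position 2: 'a' vs 'c' => DIFFER
  Position 3: 'e' vs 'b' => DIFFER
Positions that differ: 4

4


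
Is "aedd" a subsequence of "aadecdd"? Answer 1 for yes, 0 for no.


Check if "aedd" is a subsequence of "aadecdd"
Greedy scan:
  Position 0 ('a'): matches sub[0] = 'a'
  Position 1 ('a'): no match needed
  Position 2 ('d'): no match needed
  Position 3 ('e'): matches sub[1] = 'e'
  Position 4 ('c'): no match needed
  Position 5 ('d'): matches sub[2] = 'd'
  Position 6 ('d'): matches sub[3] = 'd'
All 4 characters matched => is a subsequence

1


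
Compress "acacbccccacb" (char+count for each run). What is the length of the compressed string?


Input: acacbccccacb
Runs:
  'a' x 1 => "a1"
  'c' x 1 => "c1"
  'a' x 1 => "a1"
  'c' x 1 => "c1"
  'b' x 1 => "b1"
  'c' x 4 => "c4"
  'a' x 1 => "a1"
  'c' x 1 => "c1"
  'b' x 1 => "b1"
Compressed: "a1c1a1c1b1c4a1c1b1"
Compressed length: 18

18


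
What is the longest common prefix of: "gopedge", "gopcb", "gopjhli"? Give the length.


Words: gopedge, gopcb, gopjhli
  Position 0: all 'g' => match
  Position 1: all 'o' => match
  Position 2: all 'p' => match
  Position 3: ('e', 'c', 'j') => mismatch, stop
LCP = "gop" (length 3)

3


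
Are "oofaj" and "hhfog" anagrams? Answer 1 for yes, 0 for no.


Strings: "oofaj", "hhfog"
Sorted first:  afjoo
Sorted second: fghho
Differ at position 0: 'a' vs 'f' => not anagrams

0


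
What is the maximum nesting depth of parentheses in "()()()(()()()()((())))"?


Input: "()()()(()()()()((())))"
Tracking depth:
  Position 0 '(': depth becomes 1
  Position 1 ')': depth becomes 0
  Position 2 '(': depth becomes 1
  Position 3 ')': depth becomes 0
  Position 4 '(': depth becomes 1
  Position 5 ')': depth becomes 0
  Position 6 '(': depth becomes 1
  Position 7 '(': depth becomes 2
  Position 8 ')': depth becomes 1
  Position 9 '(': depth becomes 2
  Position 10 ')': depth becomes 1
  Position 11 '(': depth becomes 2
  Position 12 ')': depth becomes 1
  Position 13 '(': depth becomes 2
  Position 14 ')': depth becomes 1
  Position 15 '(': depth becomes 2
  Position 16 '(': depth becomes 3
  Position 17 '(': depth becomes 4
  Position 18 ')': depth becomes 3
  Position 19 ')': depth becomes 2
  Position 20 ')': depth becomes 1
  Position 21 ')': depth becomes 0
Maximum depth reached: 4

4


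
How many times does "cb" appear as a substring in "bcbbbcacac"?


Searching for "cb" in "bcbbbcacac"
Scanning each position:
  Position 0: "bc" => no
  Position 1: "cb" => MATCH
  Position 2: "bb" => no
  Position 3: "bb" => no
  Position 4: "bc" => no
  Position 5: "ca" => no
  Position 6: "ac" => no
  Position 7: "ca" => no
  Position 8: "ac" => no
Total occurrences: 1

1


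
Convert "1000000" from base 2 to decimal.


Input: "1000000" in base 2
Positional expansion:
  Digit '1' (value 1) x 2^6 = 64
  Digit '0' (value 0) x 2^5 = 0
  Digit '0' (value 0) x 2^4 = 0
  Digit '0' (value 0) x 2^3 = 0
  Digit '0' (value 0) x 2^2 = 0
  Digit '0' (value 0) x 2^1 = 0
  Digit '0' (value 0) x 2^0 = 0
Sum = 64

64


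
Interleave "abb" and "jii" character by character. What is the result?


Interleaving "abb" and "jii":
  Position 0: 'a' from first, 'j' from second => "aj"
  Position 1: 'b' from first, 'i' from second => "bi"
  Position 2: 'b' from first, 'i' from second => "bi"
Result: ajbibi

ajbibi


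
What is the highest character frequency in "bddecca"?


Input: bddecca
Character counts:
  'a': 1
  'b': 1
  'c': 2
  'd': 2
  'e': 1
Maximum frequency: 2

2


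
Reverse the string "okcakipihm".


Input: okcakipihm
Reading characters right to left:
  Position 9: 'm'
  Position 8: 'h'
  Position 7: 'i'
  Position 6: 'p'
  Position 5: 'i'
  Position 4: 'k'
  Position 3: 'a'
  Position 2: 'c'
  Position 1: 'k'
  Position 0: 'o'
Reversed: mhipikacko

mhipikacko


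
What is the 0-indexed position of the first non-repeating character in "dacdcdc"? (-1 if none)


Input: dacdcdc
Character frequencies:
  'a': 1
  'c': 3
  'd': 3
Scanning left to right for freq == 1:
  Position 0 ('d'): freq=3, skip
  Position 1 ('a'): unique! => answer = 1

1


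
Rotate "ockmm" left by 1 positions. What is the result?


Input: "ockmm", rotate left by 1
First 1 characters: "o"
Remaining characters: "ckmm"
Concatenate remaining + first: "ckmm" + "o" = "ckmmo"

ckmmo


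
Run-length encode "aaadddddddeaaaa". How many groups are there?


Input: aaadddddddeaaaa
Scanning for consecutive runs:
  Group 1: 'a' x 3 (positions 0-2)
  Group 2: 'd' x 7 (positions 3-9)
  Group 3: 'e' x 1 (positions 10-10)
  Group 4: 'a' x 4 (positions 11-14)
Total groups: 4

4


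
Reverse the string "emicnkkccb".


Input: emicnkkccb
Reading characters right to left:
  Position 9: 'b'
  Position 8: 'c'
  Position 7: 'c'
  Position 6: 'k'
  Position 5: 'k'
  Position 4: 'n'
  Position 3: 'c'
  Position 2: 'i'
  Position 1: 'm'
  Position 0: 'e'
Reversed: bcckkncime

bcckkncime


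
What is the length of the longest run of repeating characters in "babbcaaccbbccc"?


Input: "babbcaaccbbccc"
Scanning for longest run:
  Position 1 ('a'): new char, reset run to 1
  Position 2 ('b'): new char, reset run to 1
  Position 3 ('b'): continues run of 'b', length=2
  Position 4 ('c'): new char, reset run to 1
  Position 5 ('a'): new char, reset run to 1
  Position 6 ('a'): continues run of 'a', length=2
  Position 7 ('c'): new char, reset run to 1
  Position 8 ('c'): continues run of 'c', length=2
  Position 9 ('b'): new char, reset run to 1
  Position 10 ('b'): continues run of 'b', length=2
  Position 11 ('c'): new char, reset run to 1
  Position 12 ('c'): continues run of 'c', length=2
  Position 13 ('c'): continues run of 'c', length=3
Longest run: 'c' with length 3

3


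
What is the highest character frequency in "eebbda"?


Input: eebbda
Character counts:
  'a': 1
  'b': 2
  'd': 1
  'e': 2
Maximum frequency: 2

2


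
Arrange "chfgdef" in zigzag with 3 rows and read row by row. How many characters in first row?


Zigzag "chfgdef" into 3 rows:
Placing characters:
  'c' => row 0
  'h' => row 1
  'f' => row 2
  'g' => row 1
  'd' => row 0
  'e' => row 1
  'f' => row 2
Rows:
  Row 0: "cd"
  Row 1: "hge"
  Row 2: "ff"
First row length: 2

2


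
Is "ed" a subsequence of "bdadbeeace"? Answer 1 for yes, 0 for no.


Check if "ed" is a subsequence of "bdadbeeace"
Greedy scan:
  Position 0 ('b'): no match needed
  Position 1 ('d'): no match needed
  Position 2 ('a'): no match needed
  Position 3 ('d'): no match needed
  Position 4 ('b'): no match needed
  Position 5 ('e'): matches sub[0] = 'e'
  Position 6 ('e'): no match needed
  Position 7 ('a'): no match needed
  Position 8 ('c'): no match needed
  Position 9 ('e'): no match needed
Only matched 1/2 characters => not a subsequence

0


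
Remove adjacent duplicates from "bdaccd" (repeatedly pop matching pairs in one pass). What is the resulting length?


Input: bdaccd
Stack-based adjacent duplicate removal:
  Read 'b': push. Stack: b
  Read 'd': push. Stack: bd
  Read 'a': push. Stack: bda
  Read 'c': push. Stack: bdac
  Read 'c': matches stack top 'c' => pop. Stack: bda
  Read 'd': push. Stack: bdad
Final stack: "bdad" (length 4)

4


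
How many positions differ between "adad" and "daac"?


Comparing "adad" and "daac" position by position:
  Position 0: 'a' vs 'd' => DIFFER
  Position 1: 'd' vs 'a' => DIFFER
  Position 2: 'a' vs 'a' => same
  Position 3: 'd' vs 'c' => DIFFER
Positions that differ: 3

3


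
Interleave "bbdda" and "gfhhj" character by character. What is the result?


Interleaving "bbdda" and "gfhhj":
  Position 0: 'b' from first, 'g' from second => "bg"
  Position 1: 'b' from first, 'f' from second => "bf"
  Position 2: 'd' from first, 'h' from second => "dh"
  Position 3: 'd' from first, 'h' from second => "dh"
  Position 4: 'a' from first, 'j' from second => "aj"
Result: bgbfdhdhaj

bgbfdhdhaj


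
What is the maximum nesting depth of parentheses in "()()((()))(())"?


Input: "()()((()))(())"
Tracking depth:
  Position 0 '(': depth becomes 1
  Position 1 ')': depth becomes 0
  Position 2 '(': depth becomes 1
  Position 3 ')': depth becomes 0
  Position 4 '(': depth becomes 1
  Position 5 '(': depth becomes 2
  Position 6 '(': depth becomes 3
  Position 7 ')': depth becomes 2
  Position 8 ')': depth becomes 1
  Position 9 ')': depth becomes 0
  Position 10 '(': depth becomes 1
  Position 11 '(': depth becomes 2
  Position 12 ')': depth becomes 1
  Position 13 ')': depth becomes 0
Maximum depth reached: 3

3


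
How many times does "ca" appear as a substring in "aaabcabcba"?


Searching for "ca" in "aaabcabcba"
Scanning each position:
  Position 0: "aa" => no
  Position 1: "aa" => no
  Position 2: "ab" => no
  Position 3: "bc" => no
  Position 4: "ca" => MATCH
  Position 5: "ab" => no
  Position 6: "bc" => no
  Position 7: "cb" => no
  Position 8: "ba" => no
Total occurrences: 1

1


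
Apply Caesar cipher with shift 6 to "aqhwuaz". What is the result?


Caesar cipher: shift "aqhwuaz" by 6
  'a' (pos 0) + 6 = pos 6 = 'g'
  'q' (pos 16) + 6 = pos 22 = 'w'
  'h' (pos 7) + 6 = pos 13 = 'n'
  'w' (pos 22) + 6 = pos 2 = 'c'
  'u' (pos 20) + 6 = pos 0 = 'a'
  'a' (pos 0) + 6 = pos 6 = 'g'
  'z' (pos 25) + 6 = pos 5 = 'f'
Result: gwncagf

gwncagf


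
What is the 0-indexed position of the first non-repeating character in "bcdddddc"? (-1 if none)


Input: bcdddddc
Character frequencies:
  'b': 1
  'c': 2
  'd': 5
Scanning left to right for freq == 1:
  Position 0 ('b'): unique! => answer = 0

0


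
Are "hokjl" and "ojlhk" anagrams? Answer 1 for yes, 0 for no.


Strings: "hokjl", "ojlhk"
Sorted first:  hjklo
Sorted second: hjklo
Sorted forms match => anagrams

1


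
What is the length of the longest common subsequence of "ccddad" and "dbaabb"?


LCS of "ccddad" and "dbaabb"
DP table:
           d    b    a    a    b    b
      0    0    0    0    0    0    0
  c   0    0    0    0    0    0    0
  c   0    0    0    0    0    0    0
  d   0    1    1    1    1    1    1
  d   0    1    1    1    1    1    1
  a   0    1    1    2    2    2    2
  d   0    1    1    2    2    2    2
LCS length = dp[6][6] = 2

2


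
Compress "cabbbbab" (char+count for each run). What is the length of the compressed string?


Input: cabbbbab
Runs:
  'c' x 1 => "c1"
  'a' x 1 => "a1"
  'b' x 4 => "b4"
  'a' x 1 => "a1"
  'b' x 1 => "b1"
Compressed: "c1a1b4a1b1"
Compressed length: 10

10


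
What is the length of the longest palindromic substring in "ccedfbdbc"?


Input: "ccedfbdbc"
Checking substrings for palindromes:
  [5:8] "bdb" (len 3) => palindrome
  [0:2] "cc" (len 2) => palindrome
Longest palindromic substring: "bdb" with length 3

3


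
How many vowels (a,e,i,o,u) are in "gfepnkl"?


Input: gfepnkl
Checking each character:
  'g' at position 0: consonant
  'f' at position 1: consonant
  'e' at position 2: vowel (running total: 1)
  'p' at position 3: consonant
  'n' at position 4: consonant
  'k' at position 5: consonant
  'l' at position 6: consonant
Total vowels: 1

1


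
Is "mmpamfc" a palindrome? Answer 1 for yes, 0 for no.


Input: mmpamfc
Reversed: cfmapmm
  Compare pos 0 ('m') with pos 6 ('c'): MISMATCH
  Compare pos 1 ('m') with pos 5 ('f'): MISMATCH
  Compare pos 2 ('p') with pos 4 ('m'): MISMATCH
Result: not a palindrome

0


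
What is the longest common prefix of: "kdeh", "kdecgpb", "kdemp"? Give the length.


Words: kdeh, kdecgpb, kdemp
  Position 0: all 'k' => match
  Position 1: all 'd' => match
  Position 2: all 'e' => match
  Position 3: ('h', 'c', 'm') => mismatch, stop
LCP = "kde" (length 3)

3


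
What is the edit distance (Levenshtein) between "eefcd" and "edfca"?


Computing edit distance: "eefcd" -> "edfca"
DP table:
           e    d    f    c    a
      0    1    2    3    4    5
  e   1    0    1    2    3    4
  e   2    1    1    2    3    4
  f   3    2    2    1    2    3
  c   4    3    3    2    1    2
  d   5    4    3    3    2    2
Edit distance = dp[5][5] = 2

2


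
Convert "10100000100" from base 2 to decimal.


Input: "10100000100" in base 2
Positional expansion:
  Digit '1' (value 1) x 2^10 = 1024
  Digit '0' (value 0) x 2^9 = 0
  Digit '1' (value 1) x 2^8 = 256
  Digit '0' (value 0) x 2^7 = 0
  Digit '0' (value 0) x 2^6 = 0
  Digit '0' (value 0) x 2^5 = 0
  Digit '0' (value 0) x 2^4 = 0
  Digit '0' (value 0) x 2^3 = 0
  Digit '1' (value 1) x 2^2 = 4
  Digit '0' (value 0) x 2^1 = 0
  Digit '0' (value 0) x 2^0 = 0
Sum = 1284

1284


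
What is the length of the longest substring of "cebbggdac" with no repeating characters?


Input: "cebbggdac"
Sliding window (track last position of each char):
  Position 0 ('c'): window [0,0] length 1 -- new best
  Position 1 ('e'): window [0,1] length 2 -- new best
  Position 2 ('b'): window [0,2] length 3 -- new best
  Position 3 ('b'): repeat (last at 2), move window start to 3
  Position 3 ('b'): window [3,3] length 1
  Position 4 ('g'): window [3,4] length 2
  Position 5 ('g'): repeat (last at 4), move window start to 5
  Position 5 ('g'): window [5,5] length 1
  Position 6 ('d'): window [5,6] length 2
  Position 7 ('a'): window [5,7] length 3
  Position 8 ('c'): window [5,8] length 4 -- new best
Longest substring with no repeats: "gdac" with length 4

4


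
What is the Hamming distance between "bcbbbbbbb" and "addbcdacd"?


Comparing "bcbbbbbbb" and "addbcdacd" position by position:
  Position 0: 'b' vs 'a' => differ
  Position 1: 'c' vs 'd' => differ
  Position 2: 'b' vs 'd' => differ
  Position 3: 'b' vs 'b' => same
  Position 4: 'b' vs 'c' => differ
  Position 5: 'b' vs 'd' => differ
  Position 6: 'b' vs 'a' => differ
  Position 7: 'b' vs 'c' => differ
  Position 8: 'b' vs 'd' => differ
Total differences (Hamming distance): 8

8


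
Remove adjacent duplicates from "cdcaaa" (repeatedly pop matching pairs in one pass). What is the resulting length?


Input: cdcaaa
Stack-based adjacent duplicate removal:
  Read 'c': push. Stack: c
  Read 'd': push. Stack: cd
  Read 'c': push. Stack: cdc
  Read 'a': push. Stack: cdca
  Read 'a': matches stack top 'a' => pop. Stack: cdc
  Read 'a': push. Stack: cdca
Final stack: "cdca" (length 4)

4


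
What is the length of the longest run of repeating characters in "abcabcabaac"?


Input: "abcabcabaac"
Scanning for longest run:
  Position 1 ('b'): new char, reset run to 1
  Position 2 ('c'): new char, reset run to 1
  Position 3 ('a'): new char, reset run to 1
  Position 4 ('b'): new char, reset run to 1
  Position 5 ('c'): new char, reset run to 1
  Position 6 ('a'): new char, reset run to 1
  Position 7 ('b'): new char, reset run to 1
  Position 8 ('a'): new char, reset run to 1
  Position 9 ('a'): continues run of 'a', length=2
  Position 10 ('c'): new char, reset run to 1
Longest run: 'a' with length 2

2


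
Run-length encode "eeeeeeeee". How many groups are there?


Input: eeeeeeeee
Scanning for consecutive runs:
  Group 1: 'e' x 9 (positions 0-8)
Total groups: 1

1


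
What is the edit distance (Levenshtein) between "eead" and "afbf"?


Computing edit distance: "eead" -> "afbf"
DP table:
           a    f    b    f
      0    1    2    3    4
  e   1    1    2    3    4
  e   2    2    2    3    4
  a   3    2    3    3    4
  d   4    3    3    4    4
Edit distance = dp[4][4] = 4

4


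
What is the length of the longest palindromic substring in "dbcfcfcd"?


Input: "dbcfcfcd"
Checking substrings for palindromes:
  [2:7] "cfcfc" (len 5) => palindrome
  [2:5] "cfc" (len 3) => palindrome
  [3:6] "fcf" (len 3) => palindrome
  [4:7] "cfc" (len 3) => palindrome
Longest palindromic substring: "cfcfc" with length 5

5


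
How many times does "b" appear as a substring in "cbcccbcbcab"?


Searching for "b" in "cbcccbcbcab"
Scanning each position:
  Position 0: "c" => no
  Position 1: "b" => MATCH
  Position 2: "c" => no
  Position 3: "c" => no
  Position 4: "c" => no
  Position 5: "b" => MATCH
  Position 6: "c" => no
  Position 7: "b" => MATCH
  Position 8: "c" => no
  Position 9: "a" => no
  Position 10: "b" => MATCH
Total occurrences: 4

4


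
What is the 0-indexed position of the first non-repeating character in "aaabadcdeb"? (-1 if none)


Input: aaabadcdeb
Character frequencies:
  'a': 4
  'b': 2
  'c': 1
  'd': 2
  'e': 1
Scanning left to right for freq == 1:
  Position 0 ('a'): freq=4, skip
  Position 1 ('a'): freq=4, skip
  Position 2 ('a'): freq=4, skip
  Position 3 ('b'): freq=2, skip
  Position 4 ('a'): freq=4, skip
  Position 5 ('d'): freq=2, skip
  Position 6 ('c'): unique! => answer = 6

6


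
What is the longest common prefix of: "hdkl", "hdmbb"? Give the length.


Words: hdkl, hdmbb
  Position 0: all 'h' => match
  Position 1: all 'd' => match
  Position 2: ('k', 'm') => mismatch, stop
LCP = "hd" (length 2)

2


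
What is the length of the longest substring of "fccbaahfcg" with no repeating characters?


Input: "fccbaahfcg"
Sliding window (track last position of each char):
  Position 0 ('f'): window [0,0] length 1 -- new best
  Position 1 ('c'): window [0,1] length 2 -- new best
  Position 2 ('c'): repeat (last at 1), move window start to 2
  Position 2 ('c'): window [2,2] length 1
  Position 3 ('b'): window [2,3] length 2
  Position 4 ('a'): window [2,4] length 3 -- new best
  Position 5 ('a'): repeat (last at 4), move window start to 5
  Position 5 ('a'): window [5,5] length 1
  Position 6 ('h'): window [5,6] length 2
  Position 7 ('f'): window [5,7] length 3
  Position 8 ('c'): window [5,8] length 4 -- new best
  Position 9 ('g'): window [5,9] length 5 -- new best
Longest substring with no repeats: "ahfcg" with length 5

5


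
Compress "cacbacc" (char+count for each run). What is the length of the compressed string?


Input: cacbacc
Runs:
  'c' x 1 => "c1"
  'a' x 1 => "a1"
  'c' x 1 => "c1"
  'b' x 1 => "b1"
  'a' x 1 => "a1"
  'c' x 2 => "c2"
Compressed: "c1a1c1b1a1c2"
Compressed length: 12

12


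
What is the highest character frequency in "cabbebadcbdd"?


Input: cabbebadcbdd
Character counts:
  'a': 2
  'b': 4
  'c': 2
  'd': 3
  'e': 1
Maximum frequency: 4

4


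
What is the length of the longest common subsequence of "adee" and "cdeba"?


LCS of "adee" and "cdeba"
DP table:
           c    d    e    b    a
      0    0    0    0    0    0
  a   0    0    0    0    0    1
  d   0    0    1    1    1    1
  e   0    0    1    2    2    2
  e   0    0    1    2    2    2
LCS length = dp[4][5] = 2

2


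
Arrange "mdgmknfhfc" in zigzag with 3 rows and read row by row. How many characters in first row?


Zigzag "mdgmknfhfc" into 3 rows:
Placing characters:
  'm' => row 0
  'd' => row 1
  'g' => row 2
  'm' => row 1
  'k' => row 0
  'n' => row 1
  'f' => row 2
  'h' => row 1
  'f' => row 0
  'c' => row 1
Rows:
  Row 0: "mkf"
  Row 1: "dmnhc"
  Row 2: "gf"
First row length: 3

3


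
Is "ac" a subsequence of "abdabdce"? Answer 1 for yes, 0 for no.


Check if "ac" is a subsequence of "abdabdce"
Greedy scan:
  Position 0 ('a'): matches sub[0] = 'a'
  Position 1 ('b'): no match needed
  Position 2 ('d'): no match needed
  Position 3 ('a'): no match needed
  Position 4 ('b'): no match needed
  Position 5 ('d'): no match needed
  Position 6 ('c'): matches sub[1] = 'c'
  Position 7 ('e'): no match needed
All 2 characters matched => is a subsequence

1


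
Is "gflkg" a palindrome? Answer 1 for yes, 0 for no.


Input: gflkg
Reversed: gklfg
  Compare pos 0 ('g') with pos 4 ('g'): match
  Compare pos 1 ('f') with pos 3 ('k'): MISMATCH
Result: not a palindrome

0


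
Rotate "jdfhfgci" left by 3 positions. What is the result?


Input: "jdfhfgci", rotate left by 3
First 3 characters: "jdf"
Remaining characters: "hfgci"
Concatenate remaining + first: "hfgci" + "jdf" = "hfgcijdf"

hfgcijdf


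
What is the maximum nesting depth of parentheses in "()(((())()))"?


Input: "()(((())()))"
Tracking depth:
  Position 0 '(': depth becomes 1
  Position 1 ')': depth becomes 0
  Position 2 '(': depth becomes 1
  Position 3 '(': depth becomes 2
  Position 4 '(': depth becomes 3
  Position 5 '(': depth becomes 4
  Position 6 ')': depth becomes 3
  Position 7 ')': depth becomes 2
  Position 8 '(': depth becomes 3
  Position 9 ')': depth becomes 2
  Position 10 ')': depth becomes 1
  Position 11 ')': depth becomes 0
Maximum depth reached: 4

4


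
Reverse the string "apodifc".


Input: apodifc
Reading characters right to left:
  Position 6: 'c'
  Position 5: 'f'
  Position 4: 'i'
  Position 3: 'd'
  Position 2: 'o'
  Position 1: 'p'
  Position 0: 'a'
Reversed: cfidopa

cfidopa


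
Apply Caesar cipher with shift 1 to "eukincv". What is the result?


Caesar cipher: shift "eukincv" by 1
  'e' (pos 4) + 1 = pos 5 = 'f'
  'u' (pos 20) + 1 = pos 21 = 'v'
  'k' (pos 10) + 1 = pos 11 = 'l'
  'i' (pos 8) + 1 = pos 9 = 'j'
  'n' (pos 13) + 1 = pos 14 = 'o'
  'c' (pos 2) + 1 = pos 3 = 'd'
  'v' (pos 21) + 1 = pos 22 = 'w'
Result: fvljodw

fvljodw


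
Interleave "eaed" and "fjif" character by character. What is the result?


Interleaving "eaed" and "fjif":
  Position 0: 'e' from first, 'f' from second => "ef"
  Position 1: 'a' from first, 'j' from second => "aj"
  Position 2: 'e' from first, 'i' from second => "ei"
  Position 3: 'd' from first, 'f' from second => "df"
Result: efajeidf

efajeidf


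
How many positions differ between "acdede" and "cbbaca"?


Comparing "acdede" and "cbbaca" position by position:
  Position 0: 'a' vs 'c' => DIFFER
  Position 1: 'c' vs 'b' => DIFFER
  Position 2: 'd' vs 'b' => DIFFER
  Position 3: 'e' vs 'a' => DIFFER
  Position 4: 'd' vs 'c' => DIFFER
  Position 5: 'e' vs 'a' => DIFFER
Positions that differ: 6

6


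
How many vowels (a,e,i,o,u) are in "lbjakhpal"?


Input: lbjakhpal
Checking each character:
  'l' at position 0: consonant
  'b' at position 1: consonant
  'j' at position 2: consonant
  'a' at position 3: vowel (running total: 1)
  'k' at position 4: consonant
  'h' at position 5: consonant
  'p' at position 6: consonant
  'a' at position 7: vowel (running total: 2)
  'l' at position 8: consonant
Total vowels: 2

2


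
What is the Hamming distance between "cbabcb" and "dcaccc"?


Comparing "cbabcb" and "dcaccc" position by position:
  Position 0: 'c' vs 'd' => differ
  Position 1: 'b' vs 'c' => differ
  Position 2: 'a' vs 'a' => same
  Position 3: 'b' vs 'c' => differ
  Position 4: 'c' vs 'c' => same
  Position 5: 'b' vs 'c' => differ
Total differences (Hamming distance): 4

4


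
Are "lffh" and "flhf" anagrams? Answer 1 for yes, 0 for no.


Strings: "lffh", "flhf"
Sorted first:  ffhl
Sorted second: ffhl
Sorted forms match => anagrams

1


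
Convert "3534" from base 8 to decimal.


Input: "3534" in base 8
Positional expansion:
  Digit '3' (value 3) x 8^3 = 1536
  Digit '5' (value 5) x 8^2 = 320
  Digit '3' (value 3) x 8^1 = 24
  Digit '4' (value 4) x 8^0 = 4
Sum = 1884

1884


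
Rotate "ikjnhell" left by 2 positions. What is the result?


Input: "ikjnhell", rotate left by 2
First 2 characters: "ik"
Remaining characters: "jnhell"
Concatenate remaining + first: "jnhell" + "ik" = "jnhellik"

jnhellik


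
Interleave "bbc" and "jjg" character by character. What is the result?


Interleaving "bbc" and "jjg":
  Position 0: 'b' from first, 'j' from second => "bj"
  Position 1: 'b' from first, 'j' from second => "bj"
  Position 2: 'c' from first, 'g' from second => "cg"
Result: bjbjcg

bjbjcg


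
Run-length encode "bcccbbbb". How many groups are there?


Input: bcccbbbb
Scanning for consecutive runs:
  Group 1: 'b' x 1 (positions 0-0)
  Group 2: 'c' x 3 (positions 1-3)
  Group 3: 'b' x 4 (positions 4-7)
Total groups: 3

3


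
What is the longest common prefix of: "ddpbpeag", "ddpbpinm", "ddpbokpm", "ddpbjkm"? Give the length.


Words: ddpbpeag, ddpbpinm, ddpbokpm, ddpbjkm
  Position 0: all 'd' => match
  Position 1: all 'd' => match
  Position 2: all 'p' => match
  Position 3: all 'b' => match
  Position 4: ('p', 'p', 'o', 'j') => mismatch, stop
LCP = "ddpb" (length 4)

4


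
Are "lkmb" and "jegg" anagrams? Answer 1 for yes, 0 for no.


Strings: "lkmb", "jegg"
Sorted first:  bklm
Sorted second: eggj
Differ at position 0: 'b' vs 'e' => not anagrams

0


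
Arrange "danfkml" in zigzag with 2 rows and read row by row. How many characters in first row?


Zigzag "danfkml" into 2 rows:
Placing characters:
  'd' => row 0
  'a' => row 1
  'n' => row 0
  'f' => row 1
  'k' => row 0
  'm' => row 1
  'l' => row 0
Rows:
  Row 0: "dnkl"
  Row 1: "afm"
First row length: 4

4


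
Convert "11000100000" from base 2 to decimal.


Input: "11000100000" in base 2
Positional expansion:
  Digit '1' (value 1) x 2^10 = 1024
  Digit '1' (value 1) x 2^9 = 512
  Digit '0' (value 0) x 2^8 = 0
  Digit '0' (value 0) x 2^7 = 0
  Digit '0' (value 0) x 2^6 = 0
  Digit '1' (value 1) x 2^5 = 32
  Digit '0' (value 0) x 2^4 = 0
  Digit '0' (value 0) x 2^3 = 0
  Digit '0' (value 0) x 2^2 = 0
  Digit '0' (value 0) x 2^1 = 0
  Digit '0' (value 0) x 2^0 = 0
Sum = 1568

1568


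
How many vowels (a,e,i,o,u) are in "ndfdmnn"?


Input: ndfdmnn
Checking each character:
  'n' at position 0: consonant
  'd' at position 1: consonant
  'f' at position 2: consonant
  'd' at position 3: consonant
  'm' at position 4: consonant
  'n' at position 5: consonant
  'n' at position 6: consonant
Total vowels: 0

0


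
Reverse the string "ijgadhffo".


Input: ijgadhffo
Reading characters right to left:
  Position 8: 'o'
  Position 7: 'f'
  Position 6: 'f'
  Position 5: 'h'
  Position 4: 'd'
  Position 3: 'a'
  Position 2: 'g'
  Position 1: 'j'
  Position 0: 'i'
Reversed: offhdagji

offhdagji


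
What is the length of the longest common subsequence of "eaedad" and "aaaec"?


LCS of "eaedad" and "aaaec"
DP table:
           a    a    a    e    c
      0    0    0    0    0    0
  e   0    0    0    0    1    1
  a   0    1    1    1    1    1
  e   0    1    1    1    2    2
  d   0    1    1    1    2    2
  a   0    1    2    2    2    2
  d   0    1    2    2    2    2
LCS length = dp[6][5] = 2

2


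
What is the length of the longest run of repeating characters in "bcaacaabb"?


Input: "bcaacaabb"
Scanning for longest run:
  Position 1 ('c'): new char, reset run to 1
  Position 2 ('a'): new char, reset run to 1
  Position 3 ('a'): continues run of 'a', length=2
  Position 4 ('c'): new char, reset run to 1
  Position 5 ('a'): new char, reset run to 1
  Position 6 ('a'): continues run of 'a', length=2
  Position 7 ('b'): new char, reset run to 1
  Position 8 ('b'): continues run of 'b', length=2
Longest run: 'a' with length 2

2


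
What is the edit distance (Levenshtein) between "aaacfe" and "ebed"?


Computing edit distance: "aaacfe" -> "ebed"
DP table:
           e    b    e    d
      0    1    2    3    4
  a   1    1    2    3    4
  a   2    2    2    3    4
  a   3    3    3    3    4
  c   4    4    4    4    4
  f   5    5    5    5    5
  e   6    5    6    5    6
Edit distance = dp[6][4] = 6

6


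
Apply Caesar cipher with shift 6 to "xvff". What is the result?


Caesar cipher: shift "xvff" by 6
  'x' (pos 23) + 6 = pos 3 = 'd'
  'v' (pos 21) + 6 = pos 1 = 'b'
  'f' (pos 5) + 6 = pos 11 = 'l'
  'f' (pos 5) + 6 = pos 11 = 'l'
Result: dbll

dbll


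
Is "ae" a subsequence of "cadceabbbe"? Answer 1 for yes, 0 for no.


Check if "ae" is a subsequence of "cadceabbbe"
Greedy scan:
  Position 0 ('c'): no match needed
  Position 1 ('a'): matches sub[0] = 'a'
  Position 2 ('d'): no match needed
  Position 3 ('c'): no match needed
  Position 4 ('e'): matches sub[1] = 'e'
  Position 5 ('a'): no match needed
  Position 6 ('b'): no match needed
  Position 7 ('b'): no match needed
  Position 8 ('b'): no match needed
  Position 9 ('e'): no match needed
All 2 characters matched => is a subsequence

1


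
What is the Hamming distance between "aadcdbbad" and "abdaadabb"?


Comparing "aadcdbbad" and "abdaadabb" position by position:
  Position 0: 'a' vs 'a' => same
  Position 1: 'a' vs 'b' => differ
  Position 2: 'd' vs 'd' => same
  Position 3: 'c' vs 'a' => differ
  Position 4: 'd' vs 'a' => differ
  Position 5: 'b' vs 'd' => differ
  Position 6: 'b' vs 'a' => differ
  Position 7: 'a' vs 'b' => differ
  Position 8: 'd' vs 'b' => differ
Total differences (Hamming distance): 7

7


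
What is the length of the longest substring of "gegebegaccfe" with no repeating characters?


Input: "gegebegaccfe"
Sliding window (track last position of each char):
  Position 0 ('g'): window [0,0] length 1 -- new best
  Position 1 ('e'): window [0,1] length 2 -- new best
  Position 2 ('g'): repeat (last at 0), move window start to 1
  Position 2 ('g'): window [1,2] length 2
  Position 3 ('e'): repeat (last at 1), move window start to 2
  Position 3 ('e'): window [2,3] length 2
  Position 4 ('b'): window [2,4] length 3 -- new best
  Position 5 ('e'): repeat (last at 3), move window start to 4
  Position 5 ('e'): window [4,5] length 2
  Position 6 ('g'): window [4,6] length 3
  Position 7 ('a'): window [4,7] length 4 -- new best
  Position 8 ('c'): window [4,8] length 5 -- new best
  Position 9 ('c'): repeat (last at 8), move window start to 9
  Position 9 ('c'): window [9,9] length 1
  Position 10 ('f'): window [9,10] length 2
  Position 11 ('e'): window [9,11] length 3
Longest substring with no repeats: "begac" with length 5

5


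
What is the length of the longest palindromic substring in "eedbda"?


Input: "eedbda"
Checking substrings for palindromes:
  [2:5] "dbd" (len 3) => palindrome
  [0:2] "ee" (len 2) => palindrome
Longest palindromic substring: "dbd" with length 3

3


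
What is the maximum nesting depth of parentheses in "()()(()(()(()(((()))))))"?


Input: "()()(()(()(()(((()))))))"
Tracking depth:
  Position 0 '(': depth becomes 1
  Position 1 ')': depth becomes 0
  Position 2 '(': depth becomes 1
  Position 3 ')': depth becomes 0
  Position 4 '(': depth becomes 1
  Position 5 '(': depth becomes 2
  Position 6 ')': depth becomes 1
  Position 7 '(': depth becomes 2
  Position 8 '(': depth becomes 3
  Position 9 ')': depth becomes 2
  Position 10 '(': depth becomes 3
  Position 11 '(': depth becomes 4
  Position 12 ')': depth becomes 3
  Position 13 '(': depth becomes 4
  Position 14 '(': depth becomes 5
  Position 15 '(': depth becomes 6
  Position 16 '(': depth becomes 7
  Position 17 ')': depth becomes 6
  Position 18 ')': depth becomes 5
  Position 19 ')': depth becomes 4
  Position 20 ')': depth becomes 3
  Position 21 ')': depth becomes 2
  Position 22 ')': depth becomes 1
  Position 23 ')': depth becomes 0
Maximum depth reached: 7

7


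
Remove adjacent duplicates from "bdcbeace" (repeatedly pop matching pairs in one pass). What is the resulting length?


Input: bdcbeace
Stack-based adjacent duplicate removal:
  Read 'b': push. Stack: b
  Read 'd': push. Stack: bd
  Read 'c': push. Stack: bdc
  Read 'b': push. Stack: bdcb
  Read 'e': push. Stack: bdcbe
  Read 'a': push. Stack: bdcbea
  Read 'c': push. Stack: bdcbeac
  Read 'e': push. Stack: bdcbeace
Final stack: "bdcbeace" (length 8)

8


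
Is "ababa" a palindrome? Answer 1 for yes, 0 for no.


Input: ababa
Reversed: ababa
  Compare pos 0 ('a') with pos 4 ('a'): match
  Compare pos 1 ('b') with pos 3 ('b'): match
Result: palindrome

1


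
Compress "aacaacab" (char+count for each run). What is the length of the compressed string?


Input: aacaacab
Runs:
  'a' x 2 => "a2"
  'c' x 1 => "c1"
  'a' x 2 => "a2"
  'c' x 1 => "c1"
  'a' x 1 => "a1"
  'b' x 1 => "b1"
Compressed: "a2c1a2c1a1b1"
Compressed length: 12

12


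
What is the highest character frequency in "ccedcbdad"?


Input: ccedcbdad
Character counts:
  'a': 1
  'b': 1
  'c': 3
  'd': 3
  'e': 1
Maximum frequency: 3

3


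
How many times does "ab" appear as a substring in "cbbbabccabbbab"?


Searching for "ab" in "cbbbabccabbbab"
Scanning each position:
  Position 0: "cb" => no
  Position 1: "bb" => no
  Position 2: "bb" => no
  Position 3: "ba" => no
  Position 4: "ab" => MATCH
  Position 5: "bc" => no
  Position 6: "cc" => no
  Position 7: "ca" => no
  Position 8: "ab" => MATCH
  Position 9: "bb" => no
  Position 10: "bb" => no
  Position 11: "ba" => no
  Position 12: "ab" => MATCH
Total occurrences: 3

3


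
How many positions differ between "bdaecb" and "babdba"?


Comparing "bdaecb" and "babdba" position by position:
  Position 0: 'b' vs 'b' => same
  Position 1: 'd' vs 'a' => DIFFER
  Position 2: 'a' vs 'b' => DIFFER
  Position 3: 'e' vs 'd' => DIFFER
  Position 4: 'c' vs 'b' => DIFFER
  Position 5: 'b' vs 'a' => DIFFER
Positions that differ: 5

5


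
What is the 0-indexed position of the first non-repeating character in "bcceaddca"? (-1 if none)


Input: bcceaddca
Character frequencies:
  'a': 2
  'b': 1
  'c': 3
  'd': 2
  'e': 1
Scanning left to right for freq == 1:
  Position 0 ('b'): unique! => answer = 0

0


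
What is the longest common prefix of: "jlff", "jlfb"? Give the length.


Words: jlff, jlfb
  Position 0: all 'j' => match
  Position 1: all 'l' => match
  Position 2: all 'f' => match
  Position 3: ('f', 'b') => mismatch, stop
LCP = "jlf" (length 3)

3


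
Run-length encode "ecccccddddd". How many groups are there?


Input: ecccccddddd
Scanning for consecutive runs:
  Group 1: 'e' x 1 (positions 0-0)
  Group 2: 'c' x 5 (positions 1-5)
  Group 3: 'd' x 5 (positions 6-10)
Total groups: 3

3


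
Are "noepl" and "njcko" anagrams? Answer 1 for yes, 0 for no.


Strings: "noepl", "njcko"
Sorted first:  elnop
Sorted second: cjkno
Differ at position 0: 'e' vs 'c' => not anagrams

0


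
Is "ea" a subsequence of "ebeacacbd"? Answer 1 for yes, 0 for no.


Check if "ea" is a subsequence of "ebeacacbd"
Greedy scan:
  Position 0 ('e'): matches sub[0] = 'e'
  Position 1 ('b'): no match needed
  Position 2 ('e'): no match needed
  Position 3 ('a'): matches sub[1] = 'a'
  Position 4 ('c'): no match needed
  Position 5 ('a'): no match needed
  Position 6 ('c'): no match needed
  Position 7 ('b'): no match needed
  Position 8 ('d'): no match needed
All 2 characters matched => is a subsequence

1


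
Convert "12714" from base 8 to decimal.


Input: "12714" in base 8
Positional expansion:
  Digit '1' (value 1) x 8^4 = 4096
  Digit '2' (value 2) x 8^3 = 1024
  Digit '7' (value 7) x 8^2 = 448
  Digit '1' (value 1) x 8^1 = 8
  Digit '4' (value 4) x 8^0 = 4
Sum = 5580

5580


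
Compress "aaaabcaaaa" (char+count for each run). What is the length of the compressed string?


Input: aaaabcaaaa
Runs:
  'a' x 4 => "a4"
  'b' x 1 => "b1"
  'c' x 1 => "c1"
  'a' x 4 => "a4"
Compressed: "a4b1c1a4"
Compressed length: 8

8


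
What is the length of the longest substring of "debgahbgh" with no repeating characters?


Input: "debgahbgh"
Sliding window (track last position of each char):
  Position 0 ('d'): window [0,0] length 1 -- new best
  Position 1 ('e'): window [0,1] length 2 -- new best
  Position 2 ('b'): window [0,2] length 3 -- new best
  Position 3 ('g'): window [0,3] length 4 -- new best
  Position 4 ('a'): window [0,4] length 5 -- new best
  Position 5 ('h'): window [0,5] length 6 -- new best
  Position 6 ('b'): repeat (last at 2), move window start to 3
  Position 6 ('b'): window [3,6] length 4
  Position 7 ('g'): repeat (last at 3), move window start to 4
  Position 7 ('g'): window [4,7] length 4
  Position 8 ('h'): repeat (last at 5), move window start to 6
  Position 8 ('h'): window [6,8] length 3
Longest substring with no repeats: "debgah" with length 6

6


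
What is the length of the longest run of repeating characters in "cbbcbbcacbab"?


Input: "cbbcbbcacbab"
Scanning for longest run:
  Position 1 ('b'): new char, reset run to 1
  Position 2 ('b'): continues run of 'b', length=2
  Position 3 ('c'): new char, reset run to 1
  Position 4 ('b'): new char, reset run to 1
  Position 5 ('b'): continues run of 'b', length=2
  Position 6 ('c'): new char, reset run to 1
  Position 7 ('a'): new char, reset run to 1
  Position 8 ('c'): new char, reset run to 1
  Position 9 ('b'): new char, reset run to 1
  Position 10 ('a'): new char, reset run to 1
  Position 11 ('b'): new char, reset run to 1
Longest run: 'b' with length 2

2


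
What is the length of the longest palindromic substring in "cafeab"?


Input: "cafeab"
Checking substrings for palindromes:
  No multi-char palindromic substrings found
Longest palindromic substring: "c" with length 1

1


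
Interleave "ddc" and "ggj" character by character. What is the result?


Interleaving "ddc" and "ggj":
  Position 0: 'd' from first, 'g' from second => "dg"
  Position 1: 'd' from first, 'g' from second => "dg"
  Position 2: 'c' from first, 'j' from second => "cj"
Result: dgdgcj

dgdgcj


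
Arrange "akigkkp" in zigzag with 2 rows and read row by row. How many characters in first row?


Zigzag "akigkkp" into 2 rows:
Placing characters:
  'a' => row 0
  'k' => row 1
  'i' => row 0
  'g' => row 1
  'k' => row 0
  'k' => row 1
  'p' => row 0
Rows:
  Row 0: "aikp"
  Row 1: "kgk"
First row length: 4

4


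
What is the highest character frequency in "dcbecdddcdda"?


Input: dcbecdddcdda
Character counts:
  'a': 1
  'b': 1
  'c': 3
  'd': 6
  'e': 1
Maximum frequency: 6

6


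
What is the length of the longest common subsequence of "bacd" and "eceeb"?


LCS of "bacd" and "eceeb"
DP table:
           e    c    e    e    b
      0    0    0    0    0    0
  b   0    0    0    0    0    1
  a   0    0    0    0    0    1
  c   0    0    1    1    1    1
  d   0    0    1    1    1    1
LCS length = dp[4][5] = 1

1


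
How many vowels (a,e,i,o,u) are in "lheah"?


Input: lheah
Checking each character:
  'l' at position 0: consonant
  'h' at position 1: consonant
  'e' at position 2: vowel (running total: 1)
  'a' at position 3: vowel (running total: 2)
  'h' at position 4: consonant
Total vowels: 2

2


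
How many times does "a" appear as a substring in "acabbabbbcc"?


Searching for "a" in "acabbabbbcc"
Scanning each position:
  Position 0: "a" => MATCH
  Position 1: "c" => no
  Position 2: "a" => MATCH
  Position 3: "b" => no
  Position 4: "b" => no
  Position 5: "a" => MATCH
  Position 6: "b" => no
  Position 7: "b" => no
  Position 8: "b" => no
  Position 9: "c" => no
  Position 10: "c" => no
Total occurrences: 3

3
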